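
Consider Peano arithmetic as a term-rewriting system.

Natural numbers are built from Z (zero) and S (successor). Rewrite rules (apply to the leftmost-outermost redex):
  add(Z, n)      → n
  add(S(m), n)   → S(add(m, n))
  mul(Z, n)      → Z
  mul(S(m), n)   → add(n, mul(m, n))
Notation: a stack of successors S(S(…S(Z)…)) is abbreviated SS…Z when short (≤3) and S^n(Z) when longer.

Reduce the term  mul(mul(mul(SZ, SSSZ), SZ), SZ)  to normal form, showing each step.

Answer: normal form = SSSZ  (in 26 steps)

Derivation:
  start: mul(mul(mul(SZ, SSSZ), SZ), SZ)
  →1  mul(mul(add(SSSZ, mul(Z, SSSZ)), SZ), SZ)
  →2  mul(mul(S(add(SSZ, mul(Z, SSSZ))), SZ), SZ)
  →3  mul(add(SZ, mul(add(SSZ, mul(Z, SSSZ)), SZ)), SZ)
  →4  mul(S(add(Z, mul(add(SSZ, mul(Z, SSSZ)), SZ))), SZ)
  →5  add(SZ, mul(add(Z, mul(add(SSZ, mul(Z, SSSZ)), SZ)), SZ))
  →6  S(add(Z, mul(add(Z, mul(add(SSZ, mul(Z, SSSZ)), SZ)), SZ)))
  →7  S(mul(add(Z, mul(add(SSZ, mul(Z, SSSZ)), SZ)), SZ))
  →8  S(mul(mul(add(SSZ, mul(Z, SSSZ)), SZ), SZ))
  →9  S(mul(mul(S(add(SZ, mul(Z, SSSZ))), SZ), SZ))
  →10  S(mul(add(SZ, mul(add(SZ, mul(Z, SSSZ)), SZ)), SZ))
  →11  S(mul(S(add(Z, mul(add(SZ, mul(Z, SSSZ)), SZ))), SZ))
  →12  S(add(SZ, mul(add(Z, mul(add(SZ, mul(Z, SSSZ)), SZ)), SZ)))
  →13  S(S(add(Z, mul(add(Z, mul(add(SZ, mul(Z, SSSZ)), SZ)), SZ))))
  →14  S(S(mul(add(Z, mul(add(SZ, mul(Z, SSSZ)), SZ)), SZ)))
  →15  S(S(mul(mul(add(SZ, mul(Z, SSSZ)), SZ), SZ)))
  →16  S(S(mul(mul(S(add(Z, mul(Z, SSSZ))), SZ), SZ)))
  →17  S(S(mul(add(SZ, mul(add(Z, mul(Z, SSSZ)), SZ)), SZ)))
  →18  S(S(mul(S(add(Z, mul(add(Z, mul(Z, SSSZ)), SZ))), SZ)))
  →19  S(S(add(SZ, mul(add(Z, mul(add(Z, mul(Z, SSSZ)), SZ)), SZ))))
  →20  S(S(S(add(Z, mul(add(Z, mul(add(Z, mul(Z, SSSZ)), SZ)), SZ)))))
  →21  S(S(S(mul(add(Z, mul(add(Z, mul(Z, SSSZ)), SZ)), SZ))))
  →22  S(S(S(mul(mul(add(Z, mul(Z, SSSZ)), SZ), SZ))))
  →23  S(S(S(mul(mul(mul(Z, SSSZ), SZ), SZ))))
  →24  S(S(S(mul(mul(Z, SZ), SZ))))
  →25  S(S(S(mul(Z, SZ))))
  →26  SSSZ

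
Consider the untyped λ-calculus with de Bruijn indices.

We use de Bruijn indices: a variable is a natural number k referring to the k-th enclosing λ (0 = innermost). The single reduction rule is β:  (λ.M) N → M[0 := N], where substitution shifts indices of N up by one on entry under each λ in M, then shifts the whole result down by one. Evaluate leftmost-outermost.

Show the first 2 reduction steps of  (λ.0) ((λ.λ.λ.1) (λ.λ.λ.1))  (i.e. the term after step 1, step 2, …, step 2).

Answer: after 2 steps: λ.λ.1

Working:
  start: (λ.0) ((λ.λ.λ.1) (λ.λ.λ.1))
  →1  (λ.λ.λ.1) (λ.λ.λ.1)
  →2  λ.λ.1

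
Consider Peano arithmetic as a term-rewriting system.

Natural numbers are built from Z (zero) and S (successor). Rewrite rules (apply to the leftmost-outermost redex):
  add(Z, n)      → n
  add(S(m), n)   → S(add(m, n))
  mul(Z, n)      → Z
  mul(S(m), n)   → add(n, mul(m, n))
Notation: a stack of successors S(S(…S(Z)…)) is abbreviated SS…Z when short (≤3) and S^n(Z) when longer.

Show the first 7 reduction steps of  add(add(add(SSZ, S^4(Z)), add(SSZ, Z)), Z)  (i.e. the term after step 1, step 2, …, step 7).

Answer: after 7 steps: S(S(add(add(S^4(Z), add(SSZ, Z)), Z)))

Working:
  start: add(add(add(SSZ, S^4(Z)), add(SSZ, Z)), Z)
  →1  add(add(S(add(SZ, S^4(Z))), add(SSZ, Z)), Z)
  →2  add(S(add(add(SZ, S^4(Z)), add(SSZ, Z))), Z)
  →3  S(add(add(add(SZ, S^4(Z)), add(SSZ, Z)), Z))
  →4  S(add(add(S(add(Z, S^4(Z))), add(SSZ, Z)), Z))
  →5  S(add(S(add(add(Z, S^4(Z)), add(SSZ, Z))), Z))
  →6  S(S(add(add(add(Z, S^4(Z)), add(SSZ, Z)), Z)))
  →7  S(S(add(add(S^4(Z), add(SSZ, Z)), Z)))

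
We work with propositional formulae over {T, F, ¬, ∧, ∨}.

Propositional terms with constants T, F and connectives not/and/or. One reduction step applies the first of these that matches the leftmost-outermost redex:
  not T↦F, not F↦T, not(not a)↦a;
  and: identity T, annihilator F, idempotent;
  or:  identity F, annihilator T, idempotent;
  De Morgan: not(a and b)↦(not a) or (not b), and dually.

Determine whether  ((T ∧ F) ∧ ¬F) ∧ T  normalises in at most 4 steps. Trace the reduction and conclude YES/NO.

  start: ((T ∧ F) ∧ ¬F) ∧ T
  →1  (T ∧ F) ∧ ¬F
  →2  F ∧ ¬F
  →3  F

Answer: YES — reaches normal form F in 3 ≤ 4 steps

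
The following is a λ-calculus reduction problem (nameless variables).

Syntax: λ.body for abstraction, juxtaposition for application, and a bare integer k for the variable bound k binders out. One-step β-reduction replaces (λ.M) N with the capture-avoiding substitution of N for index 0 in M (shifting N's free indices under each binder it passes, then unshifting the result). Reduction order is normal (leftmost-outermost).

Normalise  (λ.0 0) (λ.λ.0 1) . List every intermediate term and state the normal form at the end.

Answer: normal form = λ.0 (λ.λ.0 1)  (in 2 steps)

Working:
  start: (λ.0 0) (λ.λ.0 1)
  [1] (λ.λ.0 1) (λ.λ.0 1)
  [2] λ.0 (λ.λ.0 1)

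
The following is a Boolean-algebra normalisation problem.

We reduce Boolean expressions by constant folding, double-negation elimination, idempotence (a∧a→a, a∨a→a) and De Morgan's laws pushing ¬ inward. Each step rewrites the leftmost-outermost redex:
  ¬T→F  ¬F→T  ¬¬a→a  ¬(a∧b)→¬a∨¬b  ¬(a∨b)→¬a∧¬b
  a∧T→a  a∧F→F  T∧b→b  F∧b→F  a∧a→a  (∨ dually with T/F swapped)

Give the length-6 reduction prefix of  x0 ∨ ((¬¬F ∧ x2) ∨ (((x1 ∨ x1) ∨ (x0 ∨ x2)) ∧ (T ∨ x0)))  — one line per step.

  start: x0 ∨ ((¬¬F ∧ x2) ∨ (((x1 ∨ x1) ∨ (x0 ∨ x2)) ∧ (T ∨ x0)))
  step 1: x0 ∨ ((F ∧ x2) ∨ (((x1 ∨ x1) ∨ (x0 ∨ x2)) ∧ (T ∨ x0)))
  step 2: x0 ∨ (F ∨ (((x1 ∨ x1) ∨ (x0 ∨ x2)) ∧ (T ∨ x0)))
  step 3: x0 ∨ (((x1 ∨ x1) ∨ (x0 ∨ x2)) ∧ (T ∨ x0))
  step 4: x0 ∨ ((x1 ∨ (x0 ∨ x2)) ∧ (T ∨ x0))
  step 5: x0 ∨ ((x1 ∨ (x0 ∨ x2)) ∧ T)
  step 6: x0 ∨ (x1 ∨ (x0 ∨ x2))

Answer: after 6 steps: x0 ∨ (x1 ∨ (x0 ∨ x2))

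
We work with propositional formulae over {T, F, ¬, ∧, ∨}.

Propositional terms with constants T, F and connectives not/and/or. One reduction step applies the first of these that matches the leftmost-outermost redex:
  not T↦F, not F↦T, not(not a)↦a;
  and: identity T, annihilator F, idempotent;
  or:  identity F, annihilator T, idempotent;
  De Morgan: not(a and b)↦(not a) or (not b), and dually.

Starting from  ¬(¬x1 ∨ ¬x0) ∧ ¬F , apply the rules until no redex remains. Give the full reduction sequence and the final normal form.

Answer: normal form = x1 ∧ x0  (in 5 steps)

Working:
  start: ¬(¬x1 ∨ ¬x0) ∧ ¬F
  [1] (¬¬x1 ∧ ¬¬x0) ∧ ¬F
  [2] (x1 ∧ ¬¬x0) ∧ ¬F
  [3] (x1 ∧ x0) ∧ ¬F
  [4] (x1 ∧ x0) ∧ T
  [5] x1 ∧ x0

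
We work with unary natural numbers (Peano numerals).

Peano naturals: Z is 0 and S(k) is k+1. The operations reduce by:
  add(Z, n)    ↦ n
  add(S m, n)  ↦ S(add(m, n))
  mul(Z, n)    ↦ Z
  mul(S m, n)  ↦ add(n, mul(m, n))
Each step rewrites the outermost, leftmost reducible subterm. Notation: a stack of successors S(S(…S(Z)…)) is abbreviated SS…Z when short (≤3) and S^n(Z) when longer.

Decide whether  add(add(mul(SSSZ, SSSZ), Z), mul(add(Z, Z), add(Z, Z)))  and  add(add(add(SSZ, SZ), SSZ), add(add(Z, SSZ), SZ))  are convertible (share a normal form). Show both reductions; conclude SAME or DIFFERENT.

Answer: DIFFERENT — A ⇓ S^9(Z), B ⇓ S^8(Z)

Working:
Term A:
  start: add(add(mul(SSSZ, SSSZ), Z), mul(add(Z, Z), add(Z, Z)))
  step 1: add(add(add(SSSZ, mul(SSZ, SSSZ)), Z), mul(add(Z, Z), add(Z, Z)))
  step 2: add(add(S(add(SSZ, mul(SSZ, SSSZ))), Z), mul(add(Z, Z), add(Z, Z)))
  step 3: add(S(add(add(SSZ, mul(SSZ, SSSZ)), Z)), mul(add(Z, Z), add(Z, Z)))
  step 4: S(add(add(add(SSZ, mul(SSZ, SSSZ)), Z), mul(add(Z, Z), add(Z, Z))))
  step 5: S(add(add(S(add(SZ, mul(SSZ, SSSZ))), Z), mul(add(Z, Z), add(Z, Z))))
  step 6: S(add(S(add(add(SZ, mul(SSZ, SSSZ)), Z)), mul(add(Z, Z), add(Z, Z))))
  step 7: S(S(add(add(add(SZ, mul(SSZ, SSSZ)), Z), mul(add(Z, Z), add(Z, Z)))))
  step 8: S(S(add(add(S(add(Z, mul(SSZ, SSSZ))), Z), mul(add(Z, Z), add(Z, Z)))))
  step 9: S(S(add(S(add(add(Z, mul(SSZ, SSSZ)), Z)), mul(add(Z, Z), add(Z, Z)))))
  step 10: S(S(S(add(add(add(Z, mul(SSZ, SSSZ)), Z), mul(add(Z, Z), add(Z, Z))))))
  step 11: S(S(S(add(add(mul(SSZ, SSSZ), Z), mul(add(Z, Z), add(Z, Z))))))
  step 12: S(S(S(add(add(add(SSSZ, mul(SZ, SSSZ)), Z), mul(add(Z, Z), add(Z, Z))))))
  step 13: S(S(S(add(add(S(add(SSZ, mul(SZ, SSSZ))), Z), mul(add(Z, Z), add(Z, Z))))))
  step 14: S(S(S(add(S(add(add(SSZ, mul(SZ, SSSZ)), Z)), mul(add(Z, Z), add(Z, Z))))))
  step 15: S(S(S(S(add(add(add(SSZ, mul(SZ, SSSZ)), Z), mul(add(Z, Z), add(Z, Z)))))))
  step 16: S(S(S(S(add(add(S(add(SZ, mul(SZ, SSSZ))), Z), mul(add(Z, Z), add(Z, Z)))))))
  step 17: S(S(S(S(add(S(add(add(SZ, mul(SZ, SSSZ)), Z)), mul(add(Z, Z), add(Z, Z)))))))
  step 18: S(S(S(S(S(add(add(add(SZ, mul(SZ, SSSZ)), Z), mul(add(Z, Z), add(Z, Z))))))))
  step 19: S(S(S(S(S(add(add(S(add(Z, mul(SZ, SSSZ))), Z), mul(add(Z, Z), add(Z, Z))))))))
  step 20: S(S(S(S(S(add(S(add(add(Z, mul(SZ, SSSZ)), Z)), mul(add(Z, Z), add(Z, Z))))))))
  step 21: S(S(S(S(S(S(add(add(add(Z, mul(SZ, SSSZ)), Z), mul(add(Z, Z), add(Z, Z)))))))))
  step 22: S(S(S(S(S(S(add(add(mul(SZ, SSSZ), Z), mul(add(Z, Z), add(Z, Z)))))))))
  step 23: S(S(S(S(S(S(add(add(add(SSSZ, mul(Z, SSSZ)), Z), mul(add(Z, Z), add(Z, Z)))))))))
  step 24: S(S(S(S(S(S(add(add(S(add(SSZ, mul(Z, SSSZ))), Z), mul(add(Z, Z), add(Z, Z)))))))))
  step 25: S(S(S(S(S(S(add(S(add(add(SSZ, mul(Z, SSSZ)), Z)), mul(add(Z, Z), add(Z, Z)))))))))
  step 26: S(S(S(S(S(S(S(add(add(add(SSZ, mul(Z, SSSZ)), Z), mul(add(Z, Z), add(Z, Z))))))))))
  step 27: S(S(S(S(S(S(S(add(add(S(add(SZ, mul(Z, SSSZ))), Z), mul(add(Z, Z), add(Z, Z))))))))))
  step 28: S(S(S(S(S(S(S(add(S(add(add(SZ, mul(Z, SSSZ)), Z)), mul(add(Z, Z), add(Z, Z))))))))))
  step 29: S(S(S(S(S(S(S(S(add(add(add(SZ, mul(Z, SSSZ)), Z), mul(add(Z, Z), add(Z, Z)))))))))))
  step 30: S(S(S(S(S(S(S(S(add(add(S(add(Z, mul(Z, SSSZ))), Z), mul(add(Z, Z), add(Z, Z)))))))))))
  step 31: S(S(S(S(S(S(S(S(add(S(add(add(Z, mul(Z, SSSZ)), Z)), mul(add(Z, Z), add(Z, Z)))))))))))
  step 32: S(S(S(S(S(S(S(S(S(add(add(add(Z, mul(Z, SSSZ)), Z), mul(add(Z, Z), add(Z, Z))))))))))))
  step 33: S(S(S(S(S(S(S(S(S(add(add(mul(Z, SSSZ), Z), mul(add(Z, Z), add(Z, Z))))))))))))
  step 34: S(S(S(S(S(S(S(S(S(add(add(Z, Z), mul(add(Z, Z), add(Z, Z))))))))))))
  step 35: S(S(S(S(S(S(S(S(S(add(Z, mul(add(Z, Z), add(Z, Z))))))))))))
  step 36: S(S(S(S(S(S(S(S(S(mul(add(Z, Z), add(Z, Z)))))))))))
  step 37: S(S(S(S(S(S(S(S(S(mul(Z, add(Z, Z)))))))))))
  step 38: S^9(Z)

Term B:
  start: add(add(add(SSZ, SZ), SSZ), add(add(Z, SSZ), SZ))
  step 1: add(add(S(add(SZ, SZ)), SSZ), add(add(Z, SSZ), SZ))
  step 2: add(S(add(add(SZ, SZ), SSZ)), add(add(Z, SSZ), SZ))
  step 3: S(add(add(add(SZ, SZ), SSZ), add(add(Z, SSZ), SZ)))
  step 4: S(add(add(S(add(Z, SZ)), SSZ), add(add(Z, SSZ), SZ)))
  step 5: S(add(S(add(add(Z, SZ), SSZ)), add(add(Z, SSZ), SZ)))
  step 6: S(S(add(add(add(Z, SZ), SSZ), add(add(Z, SSZ), SZ))))
  step 7: S(S(add(add(SZ, SSZ), add(add(Z, SSZ), SZ))))
  step 8: S(S(add(S(add(Z, SSZ)), add(add(Z, SSZ), SZ))))
  step 9: S(S(S(add(add(Z, SSZ), add(add(Z, SSZ), SZ)))))
  step 10: S(S(S(add(SSZ, add(add(Z, SSZ), SZ)))))
  step 11: S(S(S(S(add(SZ, add(add(Z, SSZ), SZ))))))
  step 12: S(S(S(S(S(add(Z, add(add(Z, SSZ), SZ)))))))
  step 13: S(S(S(S(S(add(add(Z, SSZ), SZ))))))
  step 14: S(S(S(S(S(add(SSZ, SZ))))))
  step 15: S(S(S(S(S(S(add(SZ, SZ)))))))
  step 16: S(S(S(S(S(S(S(add(Z, SZ))))))))
  step 17: S^8(Z)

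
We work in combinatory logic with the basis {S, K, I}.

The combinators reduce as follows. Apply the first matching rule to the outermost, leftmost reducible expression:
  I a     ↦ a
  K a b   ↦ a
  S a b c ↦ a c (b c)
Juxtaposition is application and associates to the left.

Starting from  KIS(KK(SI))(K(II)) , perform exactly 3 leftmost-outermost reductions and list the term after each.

Answer: after 3 steps: K(K(II))

Reduction:
  start: KIS(KK(SI))(K(II))
  →1  I(KK(SI))(K(II))
  →2  KK(SI)(K(II))
  →3  K(K(II))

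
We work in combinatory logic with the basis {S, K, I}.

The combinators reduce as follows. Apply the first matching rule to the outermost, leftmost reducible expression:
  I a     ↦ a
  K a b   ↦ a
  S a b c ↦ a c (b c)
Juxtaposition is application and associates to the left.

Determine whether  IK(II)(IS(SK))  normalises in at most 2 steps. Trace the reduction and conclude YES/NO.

Answer: NO — after 2 steps the term is II, not yet normal

Reduction:
  start: IK(II)(IS(SK))
  [1] K(II)(IS(SK))
  [2] II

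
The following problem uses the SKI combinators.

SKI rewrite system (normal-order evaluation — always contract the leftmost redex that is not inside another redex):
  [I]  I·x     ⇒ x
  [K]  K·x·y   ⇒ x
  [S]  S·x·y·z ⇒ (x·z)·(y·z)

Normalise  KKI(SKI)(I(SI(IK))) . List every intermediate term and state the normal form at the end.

  start: KKI(SKI)(I(SI(IK)))
  →1  K(SKI)(I(SI(IK)))
  →2  SKI

Answer: normal form = SKI  (in 2 steps)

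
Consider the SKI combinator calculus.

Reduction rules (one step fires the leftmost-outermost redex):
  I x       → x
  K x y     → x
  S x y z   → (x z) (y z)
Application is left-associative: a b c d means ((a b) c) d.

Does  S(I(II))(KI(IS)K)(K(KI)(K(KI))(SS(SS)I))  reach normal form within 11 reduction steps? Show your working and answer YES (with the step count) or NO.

  start: S(I(II))(KI(IS)K)(K(KI)(K(KI))(SS(SS)I))
  step 1: I(II)(K(KI)(K(KI))(SS(SS)I))(KI(IS)K(K(KI)(K(KI))(SS(SS)I)))
  step 2: II(K(KI)(K(KI))(SS(SS)I))(KI(IS)K(K(KI)(K(KI))(SS(SS)I)))
  step 3: I(K(KI)(K(KI))(SS(SS)I))(KI(IS)K(K(KI)(K(KI))(SS(SS)I)))
  step 4: K(KI)(K(KI))(SS(SS)I)(KI(IS)K(K(KI)(K(KI))(SS(SS)I)))
  step 5: KI(SS(SS)I)(KI(IS)K(K(KI)(K(KI))(SS(SS)I)))
  step 6: I(KI(IS)K(K(KI)(K(KI))(SS(SS)I)))
  step 7: KI(IS)K(K(KI)(K(KI))(SS(SS)I))
  step 8: IK(K(KI)(K(KI))(SS(SS)I))
  step 9: K(K(KI)(K(KI))(SS(SS)I))
  step 10: K(KI(SS(SS)I))
  step 11: KI

Answer: YES — reaches normal form KI in 11 ≤ 11 steps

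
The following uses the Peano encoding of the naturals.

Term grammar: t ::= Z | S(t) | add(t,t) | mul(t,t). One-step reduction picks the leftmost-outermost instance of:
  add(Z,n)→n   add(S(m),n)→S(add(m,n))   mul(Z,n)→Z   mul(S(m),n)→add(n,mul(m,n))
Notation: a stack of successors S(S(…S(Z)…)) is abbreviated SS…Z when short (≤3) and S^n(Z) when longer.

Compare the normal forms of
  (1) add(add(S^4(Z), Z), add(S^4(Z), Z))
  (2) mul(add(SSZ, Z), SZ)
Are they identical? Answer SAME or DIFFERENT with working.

Term A:
  start: add(add(S^4(Z), Z), add(S^4(Z), Z))
  →1  add(S(add(SSSZ, Z)), add(S^4(Z), Z))
  →2  S(add(add(SSSZ, Z), add(S^4(Z), Z)))
  →3  S(add(S(add(SSZ, Z)), add(S^4(Z), Z)))
  →4  S(S(add(add(SSZ, Z), add(S^4(Z), Z))))
  →5  S(S(add(S(add(SZ, Z)), add(S^4(Z), Z))))
  →6  S(S(S(add(add(SZ, Z), add(S^4(Z), Z)))))
  →7  S(S(S(add(S(add(Z, Z)), add(S^4(Z), Z)))))
  →8  S(S(S(S(add(add(Z, Z), add(S^4(Z), Z))))))
  →9  S(S(S(S(add(Z, add(S^4(Z), Z))))))
  →10  S(S(S(S(add(S^4(Z), Z)))))
  →11  S(S(S(S(S(add(SSSZ, Z))))))
  →12  S(S(S(S(S(S(add(SSZ, Z)))))))
  →13  S(S(S(S(S(S(S(add(SZ, Z))))))))
  →14  S(S(S(S(S(S(S(S(add(Z, Z)))))))))
  →15  S^8(Z)

Term B:
  start: mul(add(SSZ, Z), SZ)
  →1  mul(S(add(SZ, Z)), SZ)
  →2  add(SZ, mul(add(SZ, Z), SZ))
  →3  S(add(Z, mul(add(SZ, Z), SZ)))
  →4  S(mul(add(SZ, Z), SZ))
  →5  S(mul(S(add(Z, Z)), SZ))
  →6  S(add(SZ, mul(add(Z, Z), SZ)))
  →7  S(S(add(Z, mul(add(Z, Z), SZ))))
  →8  S(S(mul(add(Z, Z), SZ)))
  →9  S(S(mul(Z, SZ)))
  →10  SSZ

Answer: DIFFERENT — A ⇓ S^8(Z), B ⇓ SSZ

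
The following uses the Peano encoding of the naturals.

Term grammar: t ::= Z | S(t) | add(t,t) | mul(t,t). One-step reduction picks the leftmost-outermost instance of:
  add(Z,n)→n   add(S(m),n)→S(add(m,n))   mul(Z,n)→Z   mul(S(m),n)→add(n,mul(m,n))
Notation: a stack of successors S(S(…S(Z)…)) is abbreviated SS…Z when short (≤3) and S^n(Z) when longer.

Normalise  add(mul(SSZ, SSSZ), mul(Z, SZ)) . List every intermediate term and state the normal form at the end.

  start: add(mul(SSZ, SSSZ), mul(Z, SZ))
  [1] add(add(SSSZ, mul(SZ, SSSZ)), mul(Z, SZ))
  [2] add(S(add(SSZ, mul(SZ, SSSZ))), mul(Z, SZ))
  [3] S(add(add(SSZ, mul(SZ, SSSZ)), mul(Z, SZ)))
  [4] S(add(S(add(SZ, mul(SZ, SSSZ))), mul(Z, SZ)))
  [5] S(S(add(add(SZ, mul(SZ, SSSZ)), mul(Z, SZ))))
  [6] S(S(add(S(add(Z, mul(SZ, SSSZ))), mul(Z, SZ))))
  [7] S(S(S(add(add(Z, mul(SZ, SSSZ)), mul(Z, SZ)))))
  [8] S(S(S(add(mul(SZ, SSSZ), mul(Z, SZ)))))
  [9] S(S(S(add(add(SSSZ, mul(Z, SSSZ)), mul(Z, SZ)))))
  [10] S(S(S(add(S(add(SSZ, mul(Z, SSSZ))), mul(Z, SZ)))))
  [11] S(S(S(S(add(add(SSZ, mul(Z, SSSZ)), mul(Z, SZ))))))
  [12] S(S(S(S(add(S(add(SZ, mul(Z, SSSZ))), mul(Z, SZ))))))
  [13] S(S(S(S(S(add(add(SZ, mul(Z, SSSZ)), mul(Z, SZ)))))))
  [14] S(S(S(S(S(add(S(add(Z, mul(Z, SSSZ))), mul(Z, SZ)))))))
  [15] S(S(S(S(S(S(add(add(Z, mul(Z, SSSZ)), mul(Z, SZ))))))))
  [16] S(S(S(S(S(S(add(mul(Z, SSSZ), mul(Z, SZ))))))))
  [17] S(S(S(S(S(S(add(Z, mul(Z, SZ))))))))
  [18] S(S(S(S(S(S(mul(Z, SZ)))))))
  [19] S^6(Z)

Answer: normal form = S^6(Z)  (in 19 steps)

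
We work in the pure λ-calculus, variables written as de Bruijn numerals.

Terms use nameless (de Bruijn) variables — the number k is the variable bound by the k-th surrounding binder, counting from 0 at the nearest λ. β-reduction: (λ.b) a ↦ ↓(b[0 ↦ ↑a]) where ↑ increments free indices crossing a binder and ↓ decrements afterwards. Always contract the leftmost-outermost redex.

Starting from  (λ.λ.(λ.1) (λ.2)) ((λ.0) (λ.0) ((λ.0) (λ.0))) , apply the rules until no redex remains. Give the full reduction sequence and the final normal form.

Answer: normal form = λ.0  (in 2 steps)

Derivation:
  start: (λ.λ.(λ.1) (λ.2)) ((λ.0) (λ.0) ((λ.0) (λ.0)))
  [1] λ.(λ.1) (λ.(λ.0) (λ.0) ((λ.0) (λ.0)))
  [2] λ.0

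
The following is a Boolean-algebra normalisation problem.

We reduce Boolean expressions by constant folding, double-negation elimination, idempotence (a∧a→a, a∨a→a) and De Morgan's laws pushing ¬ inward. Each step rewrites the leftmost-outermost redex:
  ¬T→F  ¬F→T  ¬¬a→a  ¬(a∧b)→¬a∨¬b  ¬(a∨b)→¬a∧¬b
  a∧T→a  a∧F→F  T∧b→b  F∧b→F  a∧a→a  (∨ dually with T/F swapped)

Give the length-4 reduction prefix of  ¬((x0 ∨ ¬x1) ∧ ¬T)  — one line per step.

  start: ¬((x0 ∨ ¬x1) ∧ ¬T)
  [1] ¬(x0 ∨ ¬x1) ∨ ¬¬T
  [2] (¬x0 ∧ ¬¬x1) ∨ ¬¬T
  [3] (¬x0 ∧ x1) ∨ ¬¬T
  [4] (¬x0 ∧ x1) ∨ T

Answer: after 4 steps: (¬x0 ∧ x1) ∨ T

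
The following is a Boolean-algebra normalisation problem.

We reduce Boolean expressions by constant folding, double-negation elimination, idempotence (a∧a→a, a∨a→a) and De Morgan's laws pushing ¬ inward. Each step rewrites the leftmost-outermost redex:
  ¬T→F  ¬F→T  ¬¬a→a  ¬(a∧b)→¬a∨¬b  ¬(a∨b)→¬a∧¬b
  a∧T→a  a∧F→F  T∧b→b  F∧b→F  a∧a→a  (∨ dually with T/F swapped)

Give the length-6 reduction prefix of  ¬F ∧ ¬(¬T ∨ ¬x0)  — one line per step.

  start: ¬F ∧ ¬(¬T ∨ ¬x0)
  step 1: T ∧ ¬(¬T ∨ ¬x0)
  step 2: ¬(¬T ∨ ¬x0)
  step 3: ¬¬T ∧ ¬¬x0
  step 4: T ∧ ¬¬x0
  step 5: ¬¬x0
  step 6: x0

Answer: after 6 steps: x0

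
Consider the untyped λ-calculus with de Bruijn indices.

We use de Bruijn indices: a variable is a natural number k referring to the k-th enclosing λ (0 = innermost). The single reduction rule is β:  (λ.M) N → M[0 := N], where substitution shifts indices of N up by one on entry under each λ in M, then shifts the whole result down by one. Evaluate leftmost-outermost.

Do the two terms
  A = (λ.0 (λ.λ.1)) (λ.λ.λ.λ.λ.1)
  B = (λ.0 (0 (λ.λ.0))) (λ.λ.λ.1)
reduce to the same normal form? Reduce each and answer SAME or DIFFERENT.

Term A:
  start: (λ.0 (λ.λ.1)) (λ.λ.λ.λ.λ.1)
  step 1: (λ.λ.λ.λ.λ.1) (λ.λ.1)
  step 2: λ.λ.λ.λ.1

Term B:
  start: (λ.0 (0 (λ.λ.0))) (λ.λ.λ.1)
  step 1: (λ.λ.λ.1) ((λ.λ.λ.1) (λ.λ.0))
  step 2: λ.λ.1

Answer: DIFFERENT — A ⇓ λ.λ.λ.λ.1, B ⇓ λ.λ.1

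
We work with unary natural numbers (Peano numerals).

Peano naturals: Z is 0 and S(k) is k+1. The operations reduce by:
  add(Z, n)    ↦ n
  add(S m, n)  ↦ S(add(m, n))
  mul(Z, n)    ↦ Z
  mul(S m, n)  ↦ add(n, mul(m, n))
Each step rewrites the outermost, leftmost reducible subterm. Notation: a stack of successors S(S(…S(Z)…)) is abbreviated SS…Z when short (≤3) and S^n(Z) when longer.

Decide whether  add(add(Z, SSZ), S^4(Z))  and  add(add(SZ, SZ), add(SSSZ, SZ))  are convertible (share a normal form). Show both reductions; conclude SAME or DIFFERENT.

Term A:
  start: add(add(Z, SSZ), S^4(Z))
  [1] add(SSZ, S^4(Z))
  [2] S(add(SZ, S^4(Z)))
  [3] S(S(add(Z, S^4(Z))))
  [4] S^6(Z)

Term B:
  start: add(add(SZ, SZ), add(SSSZ, SZ))
  [1] add(S(add(Z, SZ)), add(SSSZ, SZ))
  [2] S(add(add(Z, SZ), add(SSSZ, SZ)))
  [3] S(add(SZ, add(SSSZ, SZ)))
  [4] S(S(add(Z, add(SSSZ, SZ))))
  [5] S(S(add(SSSZ, SZ)))
  [6] S(S(S(add(SSZ, SZ))))
  [7] S(S(S(S(add(SZ, SZ)))))
  [8] S(S(S(S(S(add(Z, SZ))))))
  [9] S^6(Z)

Answer: SAME — A ⇓ S^6(Z), B ⇓ S^6(Z)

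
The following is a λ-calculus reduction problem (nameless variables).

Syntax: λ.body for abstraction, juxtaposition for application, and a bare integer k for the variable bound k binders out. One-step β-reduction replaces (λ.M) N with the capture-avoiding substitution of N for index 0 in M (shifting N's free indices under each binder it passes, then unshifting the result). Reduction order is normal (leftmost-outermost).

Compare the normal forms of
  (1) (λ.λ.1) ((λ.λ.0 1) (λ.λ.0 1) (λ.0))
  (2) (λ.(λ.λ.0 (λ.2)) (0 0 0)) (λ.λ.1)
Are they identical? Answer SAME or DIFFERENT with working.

Term A:
  start: (λ.λ.1) ((λ.λ.0 1) (λ.λ.0 1) (λ.0))
  step 1: λ.(λ.λ.0 1) (λ.λ.0 1) (λ.0)
  step 2: λ.(λ.0 (λ.λ.0 1)) (λ.0)
  step 3: λ.(λ.0) (λ.λ.0 1)
  step 4: λ.λ.λ.0 1

Term B:
  start: (λ.(λ.λ.0 (λ.2)) (0 0 0)) (λ.λ.1)
  step 1: (λ.λ.0 (λ.2)) ((λ.λ.1) (λ.λ.1) (λ.λ.1))
  step 2: λ.0 (λ.(λ.λ.1) (λ.λ.1) (λ.λ.1))
  step 3: λ.0 (λ.(λ.λ.λ.1) (λ.λ.1))
  step 4: λ.0 (λ.λ.λ.1)

Answer: DIFFERENT — A ⇓ λ.λ.λ.0 1, B ⇓ λ.0 (λ.λ.λ.1)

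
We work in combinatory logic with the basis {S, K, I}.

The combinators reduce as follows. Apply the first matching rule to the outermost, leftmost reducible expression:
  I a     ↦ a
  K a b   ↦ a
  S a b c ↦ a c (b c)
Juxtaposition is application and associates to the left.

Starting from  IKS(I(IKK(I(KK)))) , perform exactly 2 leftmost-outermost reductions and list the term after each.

  start: IKS(I(IKK(I(KK))))
  step 1: KS(I(IKK(I(KK))))
  step 2: S

Answer: after 2 steps: S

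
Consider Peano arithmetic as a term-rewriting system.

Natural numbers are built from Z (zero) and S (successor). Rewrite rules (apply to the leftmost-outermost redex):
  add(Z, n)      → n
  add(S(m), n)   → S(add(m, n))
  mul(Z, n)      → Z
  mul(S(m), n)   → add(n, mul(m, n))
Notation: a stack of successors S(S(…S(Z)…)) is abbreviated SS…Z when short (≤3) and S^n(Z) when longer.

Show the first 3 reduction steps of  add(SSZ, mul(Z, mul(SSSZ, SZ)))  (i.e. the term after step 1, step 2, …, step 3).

Answer: after 3 steps: S(S(mul(Z, mul(SSSZ, SZ))))

Working:
  start: add(SSZ, mul(Z, mul(SSSZ, SZ)))
  step 1: S(add(SZ, mul(Z, mul(SSSZ, SZ))))
  step 2: S(S(add(Z, mul(Z, mul(SSSZ, SZ)))))
  step 3: S(S(mul(Z, mul(SSSZ, SZ))))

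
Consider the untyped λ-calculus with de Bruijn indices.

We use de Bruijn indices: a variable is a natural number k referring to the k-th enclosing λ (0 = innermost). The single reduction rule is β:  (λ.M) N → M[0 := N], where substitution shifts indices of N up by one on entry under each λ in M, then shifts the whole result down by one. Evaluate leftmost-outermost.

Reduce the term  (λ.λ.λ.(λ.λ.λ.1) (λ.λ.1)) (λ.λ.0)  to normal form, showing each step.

  start: (λ.λ.λ.(λ.λ.λ.1) (λ.λ.1)) (λ.λ.0)
  →1  λ.λ.(λ.λ.λ.1) (λ.λ.1)
  →2  λ.λ.λ.λ.1

Answer: normal form = λ.λ.λ.λ.1  (in 2 steps)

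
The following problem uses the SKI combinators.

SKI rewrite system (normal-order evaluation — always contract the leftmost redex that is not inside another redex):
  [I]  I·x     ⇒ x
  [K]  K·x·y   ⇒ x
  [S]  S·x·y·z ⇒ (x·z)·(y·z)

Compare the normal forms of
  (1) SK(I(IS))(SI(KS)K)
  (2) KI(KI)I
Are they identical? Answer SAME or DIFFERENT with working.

Term A:
  start: SK(I(IS))(SI(KS)K)
  →1  K(SI(KS)K)(I(IS)(SI(KS)K))
  →2  SI(KS)K
  →3  IK(KSK)
  →4  K(KSK)
  →5  KS

Term B:
  start: KI(KI)I
  →1  II
  →2  I

Answer: DIFFERENT — A ⇓ KS, B ⇓ I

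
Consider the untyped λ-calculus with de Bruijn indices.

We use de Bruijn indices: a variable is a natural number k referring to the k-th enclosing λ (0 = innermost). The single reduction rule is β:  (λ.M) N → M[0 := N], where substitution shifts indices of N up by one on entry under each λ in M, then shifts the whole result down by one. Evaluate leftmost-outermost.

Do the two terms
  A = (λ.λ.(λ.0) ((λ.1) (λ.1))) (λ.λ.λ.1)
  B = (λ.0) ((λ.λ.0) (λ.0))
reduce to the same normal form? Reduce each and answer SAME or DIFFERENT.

Answer: SAME — A ⇓ λ.0, B ⇓ λ.0

Working:
Term A:
  start: (λ.λ.(λ.0) ((λ.1) (λ.1))) (λ.λ.λ.1)
  [1] λ.(λ.0) ((λ.1) (λ.1))
  [2] λ.(λ.1) (λ.1)
  [3] λ.0

Term B:
  start: (λ.0) ((λ.λ.0) (λ.0))
  [1] (λ.λ.0) (λ.0)
  [2] λ.0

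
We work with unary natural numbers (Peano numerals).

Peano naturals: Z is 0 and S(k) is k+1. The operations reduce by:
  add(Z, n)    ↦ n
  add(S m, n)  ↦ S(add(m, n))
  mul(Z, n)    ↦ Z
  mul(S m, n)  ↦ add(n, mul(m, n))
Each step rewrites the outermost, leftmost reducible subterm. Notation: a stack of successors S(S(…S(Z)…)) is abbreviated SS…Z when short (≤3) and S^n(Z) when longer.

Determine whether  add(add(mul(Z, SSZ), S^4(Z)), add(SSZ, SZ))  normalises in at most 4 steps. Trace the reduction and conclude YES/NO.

  start: add(add(mul(Z, SSZ), S^4(Z)), add(SSZ, SZ))
  step 1: add(add(Z, S^4(Z)), add(SSZ, SZ))
  step 2: add(S^4(Z), add(SSZ, SZ))
  step 3: S(add(SSSZ, add(SSZ, SZ)))
  step 4: S(S(add(SSZ, add(SSZ, SZ))))

Answer: NO — after 4 steps the term is S(S(add(SSZ, add(SSZ, SZ)))), not yet normal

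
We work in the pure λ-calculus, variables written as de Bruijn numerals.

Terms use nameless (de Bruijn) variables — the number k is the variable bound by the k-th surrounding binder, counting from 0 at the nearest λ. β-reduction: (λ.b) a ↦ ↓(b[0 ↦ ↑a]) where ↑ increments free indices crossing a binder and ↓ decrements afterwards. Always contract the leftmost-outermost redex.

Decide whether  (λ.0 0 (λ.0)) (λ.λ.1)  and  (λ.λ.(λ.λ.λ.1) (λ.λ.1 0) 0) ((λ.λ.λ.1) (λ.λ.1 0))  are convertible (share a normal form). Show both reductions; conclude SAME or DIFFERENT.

Term A:
  start: (λ.0 0 (λ.0)) (λ.λ.1)
  step 1: (λ.λ.1) (λ.λ.1) (λ.0)
  step 2: (λ.λ.λ.1) (λ.0)
  step 3: λ.λ.1

Term B:
  start: (λ.λ.(λ.λ.λ.1) (λ.λ.1 0) 0) ((λ.λ.λ.1) (λ.λ.1 0))
  step 1: λ.(λ.λ.λ.1) (λ.λ.1 0) 0
  step 2: λ.(λ.λ.1) 0
  step 3: λ.λ.1

Answer: SAME — A ⇓ λ.λ.1, B ⇓ λ.λ.1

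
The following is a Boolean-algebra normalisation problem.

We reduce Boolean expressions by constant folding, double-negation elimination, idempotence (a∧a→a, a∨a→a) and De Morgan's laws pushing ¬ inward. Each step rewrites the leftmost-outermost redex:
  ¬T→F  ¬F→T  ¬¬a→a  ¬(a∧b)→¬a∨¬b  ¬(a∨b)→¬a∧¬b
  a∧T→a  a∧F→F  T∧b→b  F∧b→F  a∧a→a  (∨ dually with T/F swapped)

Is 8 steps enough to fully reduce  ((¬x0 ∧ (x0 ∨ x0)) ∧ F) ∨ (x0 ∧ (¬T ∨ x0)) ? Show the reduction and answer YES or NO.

  start: ((¬x0 ∧ (x0 ∨ x0)) ∧ F) ∨ (x0 ∧ (¬T ∨ x0))
  [1] F ∨ (x0 ∧ (¬T ∨ x0))
  [2] x0 ∧ (¬T ∨ x0)
  [3] x0 ∧ (F ∨ x0)
  [4] x0 ∧ x0
  [5] x0

Answer: YES — reaches normal form x0 in 5 ≤ 8 steps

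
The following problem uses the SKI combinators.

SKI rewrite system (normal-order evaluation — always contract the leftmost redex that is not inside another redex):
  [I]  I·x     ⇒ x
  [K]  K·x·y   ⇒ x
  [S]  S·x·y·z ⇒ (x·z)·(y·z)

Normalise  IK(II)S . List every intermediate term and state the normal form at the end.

  start: IK(II)S
  step 1: K(II)S
  step 2: II
  step 3: I

Answer: normal form = I  (in 3 steps)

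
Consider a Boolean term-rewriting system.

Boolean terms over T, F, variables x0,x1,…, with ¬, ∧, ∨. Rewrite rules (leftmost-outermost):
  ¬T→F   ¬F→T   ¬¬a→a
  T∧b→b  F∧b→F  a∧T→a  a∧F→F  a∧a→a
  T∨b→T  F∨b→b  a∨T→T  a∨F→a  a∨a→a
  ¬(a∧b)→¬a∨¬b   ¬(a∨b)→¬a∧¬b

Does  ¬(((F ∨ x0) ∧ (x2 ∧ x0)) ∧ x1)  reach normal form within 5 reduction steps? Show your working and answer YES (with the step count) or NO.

Answer: NO — after 5 steps the term is (¬x0 ∨ ¬(x2 ∧ x0)) ∨ ¬x1, not yet normal

Derivation:
  start: ¬(((F ∨ x0) ∧ (x2 ∧ x0)) ∧ x1)
  [1] ¬((F ∨ x0) ∧ (x2 ∧ x0)) ∨ ¬x1
  [2] (¬(F ∨ x0) ∨ ¬(x2 ∧ x0)) ∨ ¬x1
  [3] ((¬F ∧ ¬x0) ∨ ¬(x2 ∧ x0)) ∨ ¬x1
  [4] ((T ∧ ¬x0) ∨ ¬(x2 ∧ x0)) ∨ ¬x1
  [5] (¬x0 ∨ ¬(x2 ∧ x0)) ∨ ¬x1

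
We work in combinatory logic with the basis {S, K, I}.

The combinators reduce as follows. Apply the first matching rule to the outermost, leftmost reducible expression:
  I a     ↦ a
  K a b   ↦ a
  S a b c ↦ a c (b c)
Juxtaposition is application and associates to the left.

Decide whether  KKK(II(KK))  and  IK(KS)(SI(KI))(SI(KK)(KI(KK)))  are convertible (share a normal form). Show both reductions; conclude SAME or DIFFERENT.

Answer: DIFFERENT — A ⇓ K(KK), B ⇓ S

Working:
Term A:
  start: KKK(II(KK))
  step 1: K(II(KK))
  step 2: K(I(KK))
  step 3: K(KK)

Term B:
  start: IK(KS)(SI(KI))(SI(KK)(KI(KK)))
  step 1: K(KS)(SI(KI))(SI(KK)(KI(KK)))
  step 2: KS(SI(KK)(KI(KK)))
  step 3: S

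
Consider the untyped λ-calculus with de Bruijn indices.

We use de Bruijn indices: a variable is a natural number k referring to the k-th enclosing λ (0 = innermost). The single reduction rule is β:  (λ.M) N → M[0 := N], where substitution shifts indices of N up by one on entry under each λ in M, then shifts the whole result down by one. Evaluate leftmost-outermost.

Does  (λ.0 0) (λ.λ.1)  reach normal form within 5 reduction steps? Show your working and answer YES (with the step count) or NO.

  start: (λ.0 0) (λ.λ.1)
  step 1: (λ.λ.1) (λ.λ.1)
  step 2: λ.λ.λ.1

Answer: YES — reaches normal form λ.λ.λ.1 in 2 ≤ 5 steps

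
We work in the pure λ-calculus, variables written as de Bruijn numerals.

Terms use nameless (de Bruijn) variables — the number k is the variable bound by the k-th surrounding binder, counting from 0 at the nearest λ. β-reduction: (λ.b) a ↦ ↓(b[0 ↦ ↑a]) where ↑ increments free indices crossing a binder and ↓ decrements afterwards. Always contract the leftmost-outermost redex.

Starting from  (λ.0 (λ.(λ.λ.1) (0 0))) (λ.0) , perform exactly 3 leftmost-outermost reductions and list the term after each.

  start: (λ.0 (λ.(λ.λ.1) (0 0))) (λ.0)
  →1  (λ.0) (λ.(λ.λ.1) (0 0))
  →2  λ.(λ.λ.1) (0 0)
  →3  λ.λ.1 1

Answer: after 3 steps: λ.λ.1 1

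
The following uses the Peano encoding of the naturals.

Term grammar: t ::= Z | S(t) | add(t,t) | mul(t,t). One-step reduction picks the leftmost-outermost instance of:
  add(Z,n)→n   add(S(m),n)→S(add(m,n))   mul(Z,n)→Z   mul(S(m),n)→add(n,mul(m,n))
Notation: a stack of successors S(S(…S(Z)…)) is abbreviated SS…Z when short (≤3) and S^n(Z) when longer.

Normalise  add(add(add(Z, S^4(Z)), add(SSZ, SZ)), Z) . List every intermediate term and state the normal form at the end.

Answer: normal form = S^7(Z)  (in 17 steps)

Working:
  start: add(add(add(Z, S^4(Z)), add(SSZ, SZ)), Z)
  [1] add(add(S^4(Z), add(SSZ, SZ)), Z)
  [2] add(S(add(SSSZ, add(SSZ, SZ))), Z)
  [3] S(add(add(SSSZ, add(SSZ, SZ)), Z))
  [4] S(add(S(add(SSZ, add(SSZ, SZ))), Z))
  [5] S(S(add(add(SSZ, add(SSZ, SZ)), Z)))
  [6] S(S(add(S(add(SZ, add(SSZ, SZ))), Z)))
  [7] S(S(S(add(add(SZ, add(SSZ, SZ)), Z))))
  [8] S(S(S(add(S(add(Z, add(SSZ, SZ))), Z))))
  [9] S(S(S(S(add(add(Z, add(SSZ, SZ)), Z)))))
  [10] S(S(S(S(add(add(SSZ, SZ), Z)))))
  [11] S(S(S(S(add(S(add(SZ, SZ)), Z)))))
  [12] S(S(S(S(S(add(add(SZ, SZ), Z))))))
  [13] S(S(S(S(S(add(S(add(Z, SZ)), Z))))))
  [14] S(S(S(S(S(S(add(add(Z, SZ), Z)))))))
  [15] S(S(S(S(S(S(add(SZ, Z)))))))
  [16] S(S(S(S(S(S(S(add(Z, Z))))))))
  [17] S^7(Z)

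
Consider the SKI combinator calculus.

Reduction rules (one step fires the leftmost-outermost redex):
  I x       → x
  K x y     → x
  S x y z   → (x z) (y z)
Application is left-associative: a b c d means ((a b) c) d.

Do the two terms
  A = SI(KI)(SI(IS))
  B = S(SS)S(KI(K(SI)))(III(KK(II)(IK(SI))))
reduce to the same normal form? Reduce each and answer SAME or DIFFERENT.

Term A:
  start: SI(KI)(SI(IS))
  [1] I(SI(IS))(KI(SI(IS)))
  [2] SI(IS)(KI(SI(IS)))
  [3] I(KI(SI(IS)))(IS(KI(SI(IS))))
  [4] KI(SI(IS))(IS(KI(SI(IS))))
  [5] I(IS(KI(SI(IS))))
  [6] IS(KI(SI(IS)))
  [7] S(KI(SI(IS)))
  [8] SI

Term B:
  start: S(SS)S(KI(K(SI)))(III(KK(II)(IK(SI))))
  [1] SS(KI(K(SI)))(S(KI(K(SI))))(III(KK(II)(IK(SI))))
  [2] S(S(KI(K(SI))))(KI(K(SI))(S(KI(K(SI)))))(III(KK(II)(IK(SI))))
  [3] S(KI(K(SI)))(III(KK(II)(IK(SI))))(KI(K(SI))(S(KI(K(SI))))(III(KK(II)(IK(SI)))))
  [4] KI(K(SI))(KI(K(SI))(S(KI(K(SI))))(III(KK(II)(IK(SI)))))(III(KK(II)(IK(SI)))(KI(K(SI))(S(KI(K(SI))))(III(KK(II)(IK(SI))))))
  [5] I(KI(K(SI))(S(KI(K(SI))))(III(KK(II)(IK(SI)))))(III(KK(II)(IK(SI)))(KI(K(SI))(S(KI(K(SI))))(III(KK(II)(IK(SI))))))
  [6] KI(K(SI))(S(KI(K(SI))))(III(KK(II)(IK(SI))))(III(KK(II)(IK(SI)))(KI(K(SI))(S(KI(K(SI))))(III(KK(II)(IK(SI))))))
  [7] I(S(KI(K(SI))))(III(KK(II)(IK(SI))))(III(KK(II)(IK(SI)))(KI(K(SI))(S(KI(K(SI))))(III(KK(II)(IK(SI))))))
  [8] S(KI(K(SI)))(III(KK(II)(IK(SI))))(III(KK(II)(IK(SI)))(KI(K(SI))(S(KI(K(SI))))(III(KK(II)(IK(SI))))))
  [9] KI(K(SI))(III(KK(II)(IK(SI)))(KI(K(SI))(S(KI(K(SI))))(III(KK(II)(IK(SI))))))(III(KK(II)(IK(SI)))(III(KK(II)(IK(SI)))(KI(K(SI))(S(KI(K(SI))))(III(KK(II)(IK(SI)))))))
  [10] I(III(KK(II)(IK(SI)))(KI(K(SI))(S(KI(K(SI))))(III(KK(II)(IK(SI))))))(III(KK(II)(IK(SI)))(III(KK(II)(IK(SI)))(KI(K(SI))(S(KI(K(SI))))(III(KK(II)(IK(SI)))))))
  [11] III(KK(II)(IK(SI)))(KI(K(SI))(S(KI(K(SI))))(III(KK(II)(IK(SI)))))(III(KK(II)(IK(SI)))(III(KK(II)(IK(SI)))(KI(K(SI))(S(KI(K(SI))))(III(KK(II)(IK(SI)))))))
  [12] II(KK(II)(IK(SI)))(KI(K(SI))(S(KI(K(SI))))(III(KK(II)(IK(SI)))))(III(KK(II)(IK(SI)))(III(KK(II)(IK(SI)))(KI(K(SI))(S(KI(K(SI))))(III(KK(II)(IK(SI)))))))
  [13] I(KK(II)(IK(SI)))(KI(K(SI))(S(KI(K(SI))))(III(KK(II)(IK(SI)))))(III(KK(II)(IK(SI)))(III(KK(II)(IK(SI)))(KI(K(SI))(S(KI(K(SI))))(III(KK(II)(IK(SI)))))))
  [14] KK(II)(IK(SI))(KI(K(SI))(S(KI(K(SI))))(III(KK(II)(IK(SI)))))(III(KK(II)(IK(SI)))(III(KK(II)(IK(SI)))(KI(K(SI))(S(KI(K(SI))))(III(KK(II)(IK(SI)))))))
  [15] K(IK(SI))(KI(K(SI))(S(KI(K(SI))))(III(KK(II)(IK(SI)))))(III(KK(II)(IK(SI)))(III(KK(II)(IK(SI)))(KI(K(SI))(S(KI(K(SI))))(III(KK(II)(IK(SI)))))))
  [16] IK(SI)(III(KK(II)(IK(SI)))(III(KK(II)(IK(SI)))(KI(K(SI))(S(KI(K(SI))))(III(KK(II)(IK(SI)))))))
  [17] K(SI)(III(KK(II)(IK(SI)))(III(KK(II)(IK(SI)))(KI(K(SI))(S(KI(K(SI))))(III(KK(II)(IK(SI)))))))
  [18] SI

Answer: SAME — A ⇓ SI, B ⇓ SI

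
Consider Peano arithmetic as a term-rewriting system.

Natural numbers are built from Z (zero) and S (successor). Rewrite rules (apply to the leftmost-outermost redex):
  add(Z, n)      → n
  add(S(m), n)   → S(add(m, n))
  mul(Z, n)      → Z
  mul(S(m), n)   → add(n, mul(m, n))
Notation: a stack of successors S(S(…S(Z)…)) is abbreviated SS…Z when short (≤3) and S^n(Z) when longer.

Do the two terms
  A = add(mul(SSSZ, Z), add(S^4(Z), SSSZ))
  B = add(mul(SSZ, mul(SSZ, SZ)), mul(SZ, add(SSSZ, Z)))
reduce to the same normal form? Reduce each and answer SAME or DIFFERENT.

Answer: SAME — A ⇓ S^7(Z), B ⇓ S^7(Z)

Derivation:
Term A:
  start: add(mul(SSSZ, Z), add(S^4(Z), SSSZ))
  →1  add(add(Z, mul(SSZ, Z)), add(S^4(Z), SSSZ))
  →2  add(mul(SSZ, Z), add(S^4(Z), SSSZ))
  →3  add(add(Z, mul(SZ, Z)), add(S^4(Z), SSSZ))
  →4  add(mul(SZ, Z), add(S^4(Z), SSSZ))
  →5  add(add(Z, mul(Z, Z)), add(S^4(Z), SSSZ))
  →6  add(mul(Z, Z), add(S^4(Z), SSSZ))
  →7  add(Z, add(S^4(Z), SSSZ))
  →8  add(S^4(Z), SSSZ)
  →9  S(add(SSSZ, SSSZ))
  →10  S(S(add(SSZ, SSSZ)))
  →11  S(S(S(add(SZ, SSSZ))))
  →12  S(S(S(S(add(Z, SSSZ)))))
  →13  S^7(Z)

Term B:
  start: add(mul(SSZ, mul(SSZ, SZ)), mul(SZ, add(SSSZ, Z)))
  →1  add(add(mul(SSZ, SZ), mul(SZ, mul(SSZ, SZ))), mul(SZ, add(SSSZ, Z)))
  →2  add(add(add(SZ, mul(SZ, SZ)), mul(SZ, mul(SSZ, SZ))), mul(SZ, add(SSSZ, Z)))
  →3  add(add(S(add(Z, mul(SZ, SZ))), mul(SZ, mul(SSZ, SZ))), mul(SZ, add(SSSZ, Z)))
  →4  add(S(add(add(Z, mul(SZ, SZ)), mul(SZ, mul(SSZ, SZ)))), mul(SZ, add(SSSZ, Z)))
  →5  S(add(add(add(Z, mul(SZ, SZ)), mul(SZ, mul(SSZ, SZ))), mul(SZ, add(SSSZ, Z))))
  →6  S(add(add(mul(SZ, SZ), mul(SZ, mul(SSZ, SZ))), mul(SZ, add(SSSZ, Z))))
  →7  S(add(add(add(SZ, mul(Z, SZ)), mul(SZ, mul(SSZ, SZ))), mul(SZ, add(SSSZ, Z))))
  →8  S(add(add(S(add(Z, mul(Z, SZ))), mul(SZ, mul(SSZ, SZ))), mul(SZ, add(SSSZ, Z))))
  →9  S(add(S(add(add(Z, mul(Z, SZ)), mul(SZ, mul(SSZ, SZ)))), mul(SZ, add(SSSZ, Z))))
  →10  S(S(add(add(add(Z, mul(Z, SZ)), mul(SZ, mul(SSZ, SZ))), mul(SZ, add(SSSZ, Z)))))
  →11  S(S(add(add(mul(Z, SZ), mul(SZ, mul(SSZ, SZ))), mul(SZ, add(SSSZ, Z)))))
  →12  S(S(add(add(Z, mul(SZ, mul(SSZ, SZ))), mul(SZ, add(SSSZ, Z)))))
  →13  S(S(add(mul(SZ, mul(SSZ, SZ)), mul(SZ, add(SSSZ, Z)))))
  →14  S(S(add(add(mul(SSZ, SZ), mul(Z, mul(SSZ, SZ))), mul(SZ, add(SSSZ, Z)))))
  →15  S(S(add(add(add(SZ, mul(SZ, SZ)), mul(Z, mul(SSZ, SZ))), mul(SZ, add(SSSZ, Z)))))
  →16  S(S(add(add(S(add(Z, mul(SZ, SZ))), mul(Z, mul(SSZ, SZ))), mul(SZ, add(SSSZ, Z)))))
  →17  S(S(add(S(add(add(Z, mul(SZ, SZ)), mul(Z, mul(SSZ, SZ)))), mul(SZ, add(SSSZ, Z)))))
  →18  S(S(S(add(add(add(Z, mul(SZ, SZ)), mul(Z, mul(SSZ, SZ))), mul(SZ, add(SSSZ, Z))))))
  →19  S(S(S(add(add(mul(SZ, SZ), mul(Z, mul(SSZ, SZ))), mul(SZ, add(SSSZ, Z))))))
  →20  S(S(S(add(add(add(SZ, mul(Z, SZ)), mul(Z, mul(SSZ, SZ))), mul(SZ, add(SSSZ, Z))))))
  →21  S(S(S(add(add(S(add(Z, mul(Z, SZ))), mul(Z, mul(SSZ, SZ))), mul(SZ, add(SSSZ, Z))))))
  →22  S(S(S(add(S(add(add(Z, mul(Z, SZ)), mul(Z, mul(SSZ, SZ)))), mul(SZ, add(SSSZ, Z))))))
  →23  S(S(S(S(add(add(add(Z, mul(Z, SZ)), mul(Z, mul(SSZ, SZ))), mul(SZ, add(SSSZ, Z)))))))
  →24  S(S(S(S(add(add(mul(Z, SZ), mul(Z, mul(SSZ, SZ))), mul(SZ, add(SSSZ, Z)))))))
  →25  S(S(S(S(add(add(Z, mul(Z, mul(SSZ, SZ))), mul(SZ, add(SSSZ, Z)))))))
  →26  S(S(S(S(add(mul(Z, mul(SSZ, SZ)), mul(SZ, add(SSSZ, Z)))))))
  →27  S(S(S(S(add(Z, mul(SZ, add(SSSZ, Z)))))))
  →28  S(S(S(S(mul(SZ, add(SSSZ, Z))))))
  →29  S(S(S(S(add(add(SSSZ, Z), mul(Z, add(SSSZ, Z)))))))
  →30  S(S(S(S(add(S(add(SSZ, Z)), mul(Z, add(SSSZ, Z)))))))
  →31  S(S(S(S(S(add(add(SSZ, Z), mul(Z, add(SSSZ, Z))))))))
  →32  S(S(S(S(S(add(S(add(SZ, Z)), mul(Z, add(SSSZ, Z))))))))
  →33  S(S(S(S(S(S(add(add(SZ, Z), mul(Z, add(SSSZ, Z)))))))))
  →34  S(S(S(S(S(S(add(S(add(Z, Z)), mul(Z, add(SSSZ, Z)))))))))
  →35  S(S(S(S(S(S(S(add(add(Z, Z), mul(Z, add(SSSZ, Z))))))))))
  →36  S(S(S(S(S(S(S(add(Z, mul(Z, add(SSSZ, Z))))))))))
  →37  S(S(S(S(S(S(S(mul(Z, add(SSSZ, Z)))))))))
  →38  S^7(Z)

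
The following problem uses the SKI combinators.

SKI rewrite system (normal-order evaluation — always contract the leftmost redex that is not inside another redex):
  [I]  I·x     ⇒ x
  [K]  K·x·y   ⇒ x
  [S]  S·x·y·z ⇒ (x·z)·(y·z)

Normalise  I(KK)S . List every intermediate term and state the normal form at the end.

  start: I(KK)S
  step 1: KKS
  step 2: K

Answer: normal form = K  (in 2 steps)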